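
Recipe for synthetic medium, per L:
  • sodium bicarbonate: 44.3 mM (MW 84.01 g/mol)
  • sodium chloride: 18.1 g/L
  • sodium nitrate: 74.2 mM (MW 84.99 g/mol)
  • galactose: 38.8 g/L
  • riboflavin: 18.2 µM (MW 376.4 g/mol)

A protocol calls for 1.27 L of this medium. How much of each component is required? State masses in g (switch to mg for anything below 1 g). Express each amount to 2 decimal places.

sodium bicarbonate 4.73 g; sodium chloride 22.99 g; sodium nitrate 8.01 g; galactose 49.28 g; riboflavin 8.70 mg

Scale factor relative to 1 L: 1.27.
sodium bicarbonate: 44.3 mmol/L × 84.01 g/mol × 1.27 L ÷ 1000 = 4.73 g
sodium chloride: 18.1 g/L × 1.27 L = 22.99 g
sodium nitrate: 74.2 mmol/L × 84.99 g/mol × 1.27 L ÷ 1000 = 8.01 g
galactose: 38.8 g/L × 1.27 L = 49.28 g
riboflavin: 18.2 µmol/L × 376.4 g/mol × 1.27 L ÷ 1000 = 8.70 mg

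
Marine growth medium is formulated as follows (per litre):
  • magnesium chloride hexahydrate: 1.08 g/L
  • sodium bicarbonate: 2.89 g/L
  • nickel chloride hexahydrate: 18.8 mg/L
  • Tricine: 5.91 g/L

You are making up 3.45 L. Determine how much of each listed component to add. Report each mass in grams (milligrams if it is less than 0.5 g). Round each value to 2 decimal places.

Scale factor relative to 1 L: 3.45.
magnesium chloride hexahydrate: 1.08 g/L × 3.45 L = 3.73 g
sodium bicarbonate: 2.89 g/L × 3.45 L = 9.97 g
nickel chloride hexahydrate: 18.8 mg/L × 3.45 L = 64.86 mg
Tricine: 5.91 g/L × 3.45 L = 20.39 g

magnesium chloride hexahydrate 3.73 g; sodium bicarbonate 9.97 g; nickel chloride hexahydrate 64.86 mg; Tricine 20.39 g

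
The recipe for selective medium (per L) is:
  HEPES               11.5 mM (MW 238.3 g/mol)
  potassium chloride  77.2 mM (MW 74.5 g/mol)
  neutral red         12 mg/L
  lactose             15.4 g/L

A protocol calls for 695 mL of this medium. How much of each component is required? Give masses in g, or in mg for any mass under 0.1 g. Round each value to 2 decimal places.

HEPES 1.90 g; potassium chloride 4.00 g; neutral red 8.34 mg; lactose 10.70 g

Scale factor relative to 1 L: 0.695.
HEPES: 11.5 mmol/L × 238.3 g/mol × 0.695 L ÷ 1000 = 1.90 g
potassium chloride: 77.2 mmol/L × 74.5 g/mol × 0.695 L ÷ 1000 = 4.00 g
neutral red: 12 mg/L × 0.695 L = 8.34 mg
lactose: 15.4 g/L × 0.695 L = 10.70 g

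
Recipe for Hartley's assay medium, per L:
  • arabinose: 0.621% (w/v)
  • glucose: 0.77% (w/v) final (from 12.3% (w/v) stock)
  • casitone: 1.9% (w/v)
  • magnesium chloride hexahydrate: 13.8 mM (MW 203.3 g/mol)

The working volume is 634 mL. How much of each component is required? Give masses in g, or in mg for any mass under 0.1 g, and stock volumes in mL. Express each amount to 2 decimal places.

Target volume = 634 mL = 0.634 L.
arabinose: 0.621 g per 100 mL × 634 mL ÷ 100 = 3.94 g
glucose: V = C2·V2/C1 = 0.77% ÷ 12.3% × 634 mL = 39.69 mL
casitone: 1.9% w/v = 19 g/L → 19 × 0.634 L = 12.05 g
magnesium chloride hexahydrate: 13.8 mmol/L × 203.3 g/mol × 0.634 L ÷ 1000 = 1.78 g

arabinose 3.94 g; glucose 39.69 mL; casitone 12.05 g; magnesium chloride hexahydrate 1.78 g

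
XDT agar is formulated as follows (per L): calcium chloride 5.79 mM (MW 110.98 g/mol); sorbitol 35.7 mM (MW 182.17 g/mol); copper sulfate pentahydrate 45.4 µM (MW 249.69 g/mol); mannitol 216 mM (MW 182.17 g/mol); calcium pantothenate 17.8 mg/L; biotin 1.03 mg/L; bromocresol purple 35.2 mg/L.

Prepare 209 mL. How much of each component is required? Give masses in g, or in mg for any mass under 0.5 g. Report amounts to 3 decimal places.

calcium chloride 134.298 mg; sorbitol 1.359 g; copper sulfate pentahydrate 2.369 mg; mannitol 8.224 g; calcium pantothenate 3.720 mg; biotin 0.215 mg; bromocresol purple 7.357 mg

Working volume: 209 mL = 0.209 L.
calcium chloride: 5.79 mmol/L × 110.98 mg/mmol × 0.209 L = 134.298 mg
sorbitol: 35.7 mmol/L × 182.17 g/mol × 0.209 L ÷ 1000 = 1.359 g
copper sulfate pentahydrate: 45.4 µmol/L × 249.69 g/mol × 0.209 L ÷ 1000 = 2.369 mg
mannitol: 216 mmol/L × 182.17 g/mol × 0.209 L ÷ 1000 = 8.224 g
calcium pantothenate: 17.8 mg/L × 0.209 L = 3.720 mg
biotin: 1.03 mg/L × 0.209 L = 0.215 mg
bromocresol purple: 35.2 mg/L × 0.209 L = 7.357 mg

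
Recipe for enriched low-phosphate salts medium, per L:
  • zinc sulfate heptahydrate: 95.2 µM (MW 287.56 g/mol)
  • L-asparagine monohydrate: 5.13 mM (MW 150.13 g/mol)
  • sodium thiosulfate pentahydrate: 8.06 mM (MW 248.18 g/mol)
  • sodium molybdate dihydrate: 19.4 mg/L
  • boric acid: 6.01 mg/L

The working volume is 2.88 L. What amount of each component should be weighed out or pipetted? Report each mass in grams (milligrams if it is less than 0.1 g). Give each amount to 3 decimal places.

Working volume: 2.88 L.
zinc sulfate heptahydrate: 95.2 µmol/L × 287.56 g/mol × 2.88 L ÷ 1000 = 78.842 mg
L-asparagine monohydrate: 5.13 mmol/L × 150.13 g/mol × 2.88 L ÷ 1000 = 2.218 g
sodium thiosulfate pentahydrate: 8.06 mmol/L × 248.18 g/mol × 2.88 L ÷ 1000 = 5.761 g
sodium molybdate dihydrate: 19.4 mg/L × 2.88 L = 55.872 mg
boric acid: 6.01 mg/L × 2.88 L = 17.309 mg

zinc sulfate heptahydrate 78.842 mg; L-asparagine monohydrate 2.218 g; sodium thiosulfate pentahydrate 5.761 g; sodium molybdate dihydrate 55.872 mg; boric acid 17.309 mg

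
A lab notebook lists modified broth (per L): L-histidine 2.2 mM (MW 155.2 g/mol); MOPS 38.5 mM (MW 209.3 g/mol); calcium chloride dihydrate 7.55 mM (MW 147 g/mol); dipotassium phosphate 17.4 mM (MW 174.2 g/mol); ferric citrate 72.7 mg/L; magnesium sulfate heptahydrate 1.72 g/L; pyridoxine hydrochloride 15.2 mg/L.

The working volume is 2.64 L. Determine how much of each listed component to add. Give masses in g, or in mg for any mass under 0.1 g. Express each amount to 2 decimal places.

Scale factor relative to 1 L: 2.64.
L-histidine: 2.2 mmol/L × 155.2 g/mol × 2.64 L ÷ 1000 = 0.90 g
MOPS: 38.5 mmol/L × 209.3 g/mol × 2.64 L ÷ 1000 = 21.27 g
calcium chloride dihydrate: 7.55 mmol/L × 147 g/mol × 2.64 L ÷ 1000 = 2.93 g
dipotassium phosphate: 17.4 mmol/L × 174.2 g/mol × 2.64 L ÷ 1000 = 8.00 g
ferric citrate: 72.7 mg/L × 2.64 L = 191.928 mg = 0.19 g
magnesium sulfate heptahydrate: 1.72 g/L × 2.64 L = 4.54 g
pyridoxine hydrochloride: 15.2 mg/L × 2.64 L = 40.13 mg

L-histidine 0.90 g; MOPS 21.27 g; calcium chloride dihydrate 2.93 g; dipotassium phosphate 8.00 g; ferric citrate 0.19 g; magnesium sulfate heptahydrate 4.54 g; pyridoxine hydrochloride 40.13 mg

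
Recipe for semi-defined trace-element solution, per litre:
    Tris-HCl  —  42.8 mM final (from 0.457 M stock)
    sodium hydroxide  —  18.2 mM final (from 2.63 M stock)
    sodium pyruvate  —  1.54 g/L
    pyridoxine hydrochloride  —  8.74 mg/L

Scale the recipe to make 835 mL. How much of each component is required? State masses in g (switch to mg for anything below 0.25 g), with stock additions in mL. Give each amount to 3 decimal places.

Target volume = 835 mL = 0.835 L.
Tris-HCl: C1V1 = C2V2 → 42.8 mM × 835 mL ÷ 457 mM = 78.201 mL
sodium hydroxide: V = C2·V2/C1 = 18.2 mM × 835 mL ÷ 2630 mM = 5.778 mL
sodium pyruvate: 1.54 g/L × 0.835 L = 1.286 g
pyridoxine hydrochloride: 8.74 mg/L × 0.835 L = 7.298 mg

Tris-HCl 78.201 mL; sodium hydroxide 5.778 mL; sodium pyruvate 1.286 g; pyridoxine hydrochloride 7.298 mg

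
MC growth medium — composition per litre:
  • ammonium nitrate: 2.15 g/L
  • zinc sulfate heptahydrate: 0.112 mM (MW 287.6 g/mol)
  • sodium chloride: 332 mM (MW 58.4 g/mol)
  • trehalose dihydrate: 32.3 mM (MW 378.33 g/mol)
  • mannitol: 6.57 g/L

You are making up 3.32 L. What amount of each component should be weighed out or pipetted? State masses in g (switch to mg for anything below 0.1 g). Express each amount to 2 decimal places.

ammonium nitrate 7.14 g; zinc sulfate heptahydrate 0.11 g; sodium chloride 64.37 g; trehalose dihydrate 40.57 g; mannitol 21.81 g

Working volume: 3.32 L.
ammonium nitrate: 2.15 g/L × 3.32 L = 7.14 g
zinc sulfate heptahydrate: 0.112 mmol/L × 287.6 g/mol × 3.32 L ÷ 1000 = 0.11 g
sodium chloride: 332 mmol/L × 58.4 g/mol × 3.32 L ÷ 1000 = 64.37 g
trehalose dihydrate: 32.3 mmol/L × 378.33 g/mol × 3.32 L ÷ 1000 = 40.57 g
mannitol: 6.57 g/L × 3.32 L = 21.81 g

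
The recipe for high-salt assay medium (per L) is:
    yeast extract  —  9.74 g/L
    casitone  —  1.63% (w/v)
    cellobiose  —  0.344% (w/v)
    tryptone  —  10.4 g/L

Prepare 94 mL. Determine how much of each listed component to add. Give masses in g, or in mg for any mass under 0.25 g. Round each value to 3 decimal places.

yeast extract 0.916 g; casitone 1.532 g; cellobiose 0.323 g; tryptone 0.978 g

Scale factor relative to 1 L: 0.094.
yeast extract: 9.74 g/L × 0.094 L = 0.916 g
casitone: 1.63 g per 100 mL × 94 mL ÷ 100 = 1.532 g
cellobiose: 0.344% w/v = 3.44 g/L → 3.44 × 0.094 L = 0.323 g
tryptone: 10.4 g/L × 0.094 L = 0.978 g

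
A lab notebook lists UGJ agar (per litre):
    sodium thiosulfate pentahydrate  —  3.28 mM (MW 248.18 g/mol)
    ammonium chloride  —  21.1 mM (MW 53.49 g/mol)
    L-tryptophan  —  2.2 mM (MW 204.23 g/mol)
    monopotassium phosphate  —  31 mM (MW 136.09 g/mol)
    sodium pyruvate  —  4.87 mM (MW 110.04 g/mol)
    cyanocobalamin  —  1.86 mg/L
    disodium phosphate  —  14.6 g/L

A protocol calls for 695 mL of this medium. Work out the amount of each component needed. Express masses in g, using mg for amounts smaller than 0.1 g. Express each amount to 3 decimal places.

sodium thiosulfate pentahydrate 0.566 g; ammonium chloride 0.784 g; L-tryptophan 0.312 g; monopotassium phosphate 2.932 g; sodium pyruvate 0.372 g; cyanocobalamin 1.293 mg; disodium phosphate 10.147 g

Target volume = 695 mL = 0.695 L.
sodium thiosulfate pentahydrate: 3.28 mmol/L × 248.18 g/mol × 0.695 L ÷ 1000 = 0.566 g
ammonium chloride: 21.1 mmol/L × 53.49 g/mol × 0.695 L ÷ 1000 = 0.784 g
L-tryptophan: 2.2 mmol/L × 204.23 g/mol × 0.695 L ÷ 1000 = 0.312 g
monopotassium phosphate: 31 mmol/L × 136.09 g/mol × 0.695 L ÷ 1000 = 2.932 g
sodium pyruvate: 4.87 mmol/L × 110.04 g/mol × 0.695 L ÷ 1000 = 0.372 g
cyanocobalamin: 1.86 mg/L × 0.695 L = 1.293 mg
disodium phosphate: 14.6 g/L × 0.695 L = 10.147 g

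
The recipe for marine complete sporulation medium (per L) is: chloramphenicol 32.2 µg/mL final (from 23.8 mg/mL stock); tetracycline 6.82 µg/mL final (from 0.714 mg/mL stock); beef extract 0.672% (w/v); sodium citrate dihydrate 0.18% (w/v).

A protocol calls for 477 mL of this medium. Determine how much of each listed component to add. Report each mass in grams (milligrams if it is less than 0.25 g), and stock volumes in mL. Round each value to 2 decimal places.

Target volume = 477 mL = 0.477 L.
chloramphenicol: dilute stock: 32.2 µg/mL × 477 mL ÷ 23800 µg/mL = 0.65 mL
tetracycline: V = C2·V2/C1 = 6.82 µg/mL × 477 mL ÷ 714 µg/mL = 4.56 mL
beef extract: 0.672 g per 100 mL × 477 mL ÷ 100 = 3.21 g
sodium citrate dihydrate: 0.18 g per 100 mL × 477 mL ÷ 100 = 0.86 g

chloramphenicol 0.65 mL; tetracycline 4.56 mL; beef extract 3.21 g; sodium citrate dihydrate 0.86 g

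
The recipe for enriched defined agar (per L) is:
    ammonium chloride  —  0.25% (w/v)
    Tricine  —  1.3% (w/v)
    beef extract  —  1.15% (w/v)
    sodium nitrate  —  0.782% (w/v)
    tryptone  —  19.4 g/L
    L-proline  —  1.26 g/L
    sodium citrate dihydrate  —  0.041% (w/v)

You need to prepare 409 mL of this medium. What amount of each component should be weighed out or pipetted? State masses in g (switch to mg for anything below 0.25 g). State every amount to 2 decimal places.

ammonium chloride 1.02 g; Tricine 5.32 g; beef extract 4.70 g; sodium nitrate 3.20 g; tryptone 7.93 g; L-proline 0.52 g; sodium citrate dihydrate 167.69 mg

Scale factor relative to 1 L: 0.409.
ammonium chloride: 0.25% w/v = 2.5 g/L → 2.5 × 0.409 L = 1.02 g
Tricine: 1.3% w/v = 13 g/L → 13 × 0.409 L = 5.32 g
beef extract: 1.15 g per 100 mL × 409 mL ÷ 100 = 4.70 g
sodium nitrate: 0.782 g per 100 mL × 409 mL ÷ 100 = 3.20 g
tryptone: 19.4 g/L × 0.409 L = 7.93 g
L-proline: 1.26 g/L × 0.409 L = 0.52 g
sodium citrate dihydrate: 0.041 g per 100 mL × 409 mL ÷ 100 = 0.16769 g = 167.69 mg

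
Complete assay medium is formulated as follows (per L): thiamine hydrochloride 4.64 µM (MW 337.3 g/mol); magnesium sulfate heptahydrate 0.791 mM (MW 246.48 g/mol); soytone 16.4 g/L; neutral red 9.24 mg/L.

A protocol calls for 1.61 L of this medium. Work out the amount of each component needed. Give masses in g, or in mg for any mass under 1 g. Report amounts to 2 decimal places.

thiamine hydrochloride 2.52 mg; magnesium sulfate heptahydrate 313.89 mg; soytone 26.40 g; neutral red 14.88 mg

Working volume: 1.61 L.
thiamine hydrochloride: 4.64 µmol/L × 337.3 g/mol × 1.61 L ÷ 1000 = 2.52 mg
magnesium sulfate heptahydrate: 0.791 mmol/L × 246.48 mg/mmol × 1.61 L = 313.89 mg
soytone: 16.4 g/L × 1.61 L = 26.40 g
neutral red: 9.24 mg/L × 1.61 L = 14.88 mg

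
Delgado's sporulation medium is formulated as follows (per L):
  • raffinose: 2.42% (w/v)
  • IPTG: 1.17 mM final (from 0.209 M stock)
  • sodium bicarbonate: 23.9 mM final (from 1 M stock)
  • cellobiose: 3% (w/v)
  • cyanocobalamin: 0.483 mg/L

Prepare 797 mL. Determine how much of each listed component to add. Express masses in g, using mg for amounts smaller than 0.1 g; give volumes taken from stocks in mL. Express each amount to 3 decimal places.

raffinose 19.287 g; IPTG 4.462 mL; sodium bicarbonate 19.048 mL; cellobiose 23.910 g; cyanocobalamin 0.385 mg

Target volume = 797 mL = 0.797 L.
raffinose: 2.42 g per 100 mL × 797 mL ÷ 100 = 19.287 g
IPTG: C1V1 = C2V2 → 1.17 mM × 797 mL ÷ 209 mM = 4.462 mL
sodium bicarbonate: dilute stock: 23.9 mM × 797 mL ÷ 1000 mM = 19.048 mL
cellobiose: 3 g per 100 mL × 797 mL ÷ 100 = 23.910 g
cyanocobalamin: 0.483 mg/L × 0.797 L = 0.385 mg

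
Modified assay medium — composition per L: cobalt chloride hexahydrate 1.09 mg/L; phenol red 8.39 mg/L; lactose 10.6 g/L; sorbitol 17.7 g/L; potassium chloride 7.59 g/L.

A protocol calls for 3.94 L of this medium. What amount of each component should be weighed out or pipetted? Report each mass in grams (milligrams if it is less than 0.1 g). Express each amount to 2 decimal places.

cobalt chloride hexahydrate 4.29 mg; phenol red 33.06 mg; lactose 41.76 g; sorbitol 69.74 g; potassium chloride 29.90 g

Working volume: 3.94 L.
cobalt chloride hexahydrate: 1.09 mg/L × 3.94 L = 4.29 mg
phenol red: 8.39 mg/L × 3.94 L = 33.06 mg
lactose: 10.6 g/L × 3.94 L = 41.76 g
sorbitol: 17.7 g/L × 3.94 L = 69.74 g
potassium chloride: 7.59 g/L × 3.94 L = 29.90 g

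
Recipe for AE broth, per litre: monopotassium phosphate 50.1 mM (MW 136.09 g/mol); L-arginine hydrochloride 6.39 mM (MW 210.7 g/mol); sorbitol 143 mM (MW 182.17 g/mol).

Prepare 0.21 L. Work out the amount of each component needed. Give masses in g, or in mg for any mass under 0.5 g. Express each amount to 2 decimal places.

Scale factor relative to 1 L: 0.21.
monopotassium phosphate: 50.1 mmol/L × 136.09 g/mol × 0.21 L ÷ 1000 = 1.43 g
L-arginine hydrochloride: 6.39 mmol/L × 210.7 mg/mmol × 0.21 L = 282.74 mg
sorbitol: 143 mmol/L × 182.17 g/mol × 0.21 L ÷ 1000 = 5.47 g

monopotassium phosphate 1.43 g; L-arginine hydrochloride 282.74 mg; sorbitol 5.47 g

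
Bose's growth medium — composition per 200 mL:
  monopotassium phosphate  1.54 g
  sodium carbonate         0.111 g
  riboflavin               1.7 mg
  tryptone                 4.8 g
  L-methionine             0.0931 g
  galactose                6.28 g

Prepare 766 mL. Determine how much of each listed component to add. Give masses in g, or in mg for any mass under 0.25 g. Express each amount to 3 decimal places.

monopotassium phosphate 5.898 g; sodium carbonate 0.425 g; riboflavin 6.511 mg; tryptone 18.384 g; L-methionine 0.357 g; galactose 24.052 g

Scale factor = 766 mL / 200 mL = 3.83.
monopotassium phosphate: 1.54 g × (766 mL / 200 mL) = 5.898 g
sodium carbonate: 0.111 g × (766 mL / 200 mL) = 0.425 g
riboflavin: 1.7 mg × (766 mL / 200 mL) = 6.511 mg
tryptone: 4.8 g × (766 mL / 200 mL) = 18.384 g
L-methionine: 0.0931 g × (766 mL / 200 mL) = 0.357 g
galactose: 6.28 g × (766 mL / 200 mL) = 24.052 g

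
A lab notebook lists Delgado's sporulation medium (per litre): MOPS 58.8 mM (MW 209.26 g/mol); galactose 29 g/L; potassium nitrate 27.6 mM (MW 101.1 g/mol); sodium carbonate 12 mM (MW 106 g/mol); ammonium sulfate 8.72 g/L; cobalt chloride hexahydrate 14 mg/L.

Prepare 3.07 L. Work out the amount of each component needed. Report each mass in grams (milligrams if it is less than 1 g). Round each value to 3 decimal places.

Scale factor relative to 1 L: 3.07.
MOPS: 58.8 mmol/L × 209.26 g/mol × 3.07 L ÷ 1000 = 37.775 g
galactose: 29 g/L × 3.07 L = 89.030 g
potassium nitrate: 27.6 mmol/L × 101.1 g/mol × 3.07 L ÷ 1000 = 8.566 g
sodium carbonate: 12 mmol/L × 106 g/mol × 3.07 L ÷ 1000 = 3.905 g
ammonium sulfate: 8.72 g/L × 3.07 L = 26.770 g
cobalt chloride hexahydrate: 14 mg/L × 3.07 L = 42.980 mg

MOPS 37.775 g; galactose 89.030 g; potassium nitrate 8.566 g; sodium carbonate 3.905 g; ammonium sulfate 26.770 g; cobalt chloride hexahydrate 42.980 mg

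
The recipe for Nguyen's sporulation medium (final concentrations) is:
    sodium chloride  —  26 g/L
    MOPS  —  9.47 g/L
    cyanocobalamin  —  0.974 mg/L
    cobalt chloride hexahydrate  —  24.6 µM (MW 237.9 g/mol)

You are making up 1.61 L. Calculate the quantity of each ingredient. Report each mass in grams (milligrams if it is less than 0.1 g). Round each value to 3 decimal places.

Working volume: 1.61 L.
sodium chloride: 26 g/L × 1.61 L = 41.860 g
MOPS: 9.47 g/L × 1.61 L = 15.247 g
cyanocobalamin: 0.974 mg/L × 1.61 L = 1.568 mg
cobalt chloride hexahydrate: 24.6 µmol/L × 237.9 g/mol × 1.61 L ÷ 1000 = 9.422 mg

sodium chloride 41.860 g; MOPS 15.247 g; cyanocobalamin 1.568 mg; cobalt chloride hexahydrate 9.422 mg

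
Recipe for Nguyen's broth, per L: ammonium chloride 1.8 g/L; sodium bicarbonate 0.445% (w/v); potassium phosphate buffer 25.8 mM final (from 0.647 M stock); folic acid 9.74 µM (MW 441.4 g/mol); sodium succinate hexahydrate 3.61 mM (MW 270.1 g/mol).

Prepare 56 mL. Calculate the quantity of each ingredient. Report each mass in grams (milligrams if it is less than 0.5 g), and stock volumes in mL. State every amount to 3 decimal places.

ammonium chloride 100.800 mg; sodium bicarbonate 249.200 mg; potassium phosphate buffer 2.233 mL; folic acid 0.241 mg; sodium succinate hexahydrate 54.603 mg

Scale factor relative to 1 L: 0.056.
ammonium chloride: 1.8 g/L × 0.056 L = 0.1008 g = 100.800 mg
sodium bicarbonate: 0.445% w/v = 4.45 g/L → 4.45 × 0.056 L = 0.2492 g = 249.200 mg
potassium phosphate buffer: C1V1 = C2V2 → 25.8 mM × 56 mL ÷ 647 mM = 2.233 mL
folic acid: 9.74 µmol/L × 441.4 g/mol × 0.056 L ÷ 1000 = 0.241 mg
sodium succinate hexahydrate: 3.61 mmol/L × 270.1 mg/mmol × 0.056 L = 54.603 mg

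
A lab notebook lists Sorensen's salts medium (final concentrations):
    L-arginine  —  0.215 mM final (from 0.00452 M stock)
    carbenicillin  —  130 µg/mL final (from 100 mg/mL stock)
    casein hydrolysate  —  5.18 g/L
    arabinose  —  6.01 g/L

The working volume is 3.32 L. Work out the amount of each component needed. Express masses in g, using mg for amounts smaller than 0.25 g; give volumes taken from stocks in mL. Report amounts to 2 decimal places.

Working volume: 3.32 L.
L-arginine: C1V1 = C2V2 → 0.215 mM × 3320 mL ÷ 4.52 mM = 157.92 mL
carbenicillin: C1V1 = C2V2 → 130 µg/mL × 3320 mL ÷ 100000 µg/mL = 4.32 mL
casein hydrolysate: 5.18 g/L × 3.32 L = 17.20 g
arabinose: 6.01 g/L × 3.32 L = 19.95 g

L-arginine 157.92 mL; carbenicillin 4.32 mL; casein hydrolysate 17.20 g; arabinose 19.95 g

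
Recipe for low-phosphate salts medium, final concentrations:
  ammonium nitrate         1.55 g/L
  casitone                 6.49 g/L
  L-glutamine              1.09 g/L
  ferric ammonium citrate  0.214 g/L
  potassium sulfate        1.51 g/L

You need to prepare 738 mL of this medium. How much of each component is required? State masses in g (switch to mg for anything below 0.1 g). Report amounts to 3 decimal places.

ammonium nitrate 1.144 g; casitone 4.790 g; L-glutamine 0.804 g; ferric ammonium citrate 0.158 g; potassium sulfate 1.114 g

Target volume = 738 mL = 0.738 L.
ammonium nitrate: 1.55 g/L × 0.738 L = 1.144 g
casitone: 6.49 g/L × 0.738 L = 4.790 g
L-glutamine: 1.09 g/L × 0.738 L = 0.804 g
ferric ammonium citrate: 0.214 g/L × 0.738 L = 0.158 g
potassium sulfate: 1.51 g/L × 0.738 L = 1.114 g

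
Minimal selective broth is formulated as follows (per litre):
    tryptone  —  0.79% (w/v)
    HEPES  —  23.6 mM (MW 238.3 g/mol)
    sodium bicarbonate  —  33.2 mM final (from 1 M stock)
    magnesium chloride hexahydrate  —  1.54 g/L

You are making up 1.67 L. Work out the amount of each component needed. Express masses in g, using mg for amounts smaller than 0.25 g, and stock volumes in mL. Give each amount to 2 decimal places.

tryptone 13.19 g; HEPES 9.39 g; sodium bicarbonate 55.44 mL; magnesium chloride hexahydrate 2.57 g

Scale factor relative to 1 L: 1.67.
tryptone: 0.79 g per 100 mL × 1670 mL ÷ 100 = 13.19 g
HEPES: 23.6 mmol/L × 238.3 g/mol × 1.67 L ÷ 1000 = 9.39 g
sodium bicarbonate: dilute stock: 33.2 mM × 1670 mL ÷ 1000 mM = 55.44 mL
magnesium chloride hexahydrate: 1.54 g/L × 1.67 L = 2.57 g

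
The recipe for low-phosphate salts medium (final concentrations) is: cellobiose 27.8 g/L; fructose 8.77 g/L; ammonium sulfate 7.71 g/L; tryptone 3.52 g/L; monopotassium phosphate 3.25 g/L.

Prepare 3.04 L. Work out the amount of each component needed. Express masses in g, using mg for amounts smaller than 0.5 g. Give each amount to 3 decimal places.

Working volume: 3.04 L.
cellobiose: 27.8 g/L × 3.04 L = 84.512 g
fructose: 8.77 g/L × 3.04 L = 26.661 g
ammonium sulfate: 7.71 g/L × 3.04 L = 23.438 g
tryptone: 3.52 g/L × 3.04 L = 10.701 g
monopotassium phosphate: 3.25 g/L × 3.04 L = 9.880 g

cellobiose 84.512 g; fructose 26.661 g; ammonium sulfate 23.438 g; tryptone 10.701 g; monopotassium phosphate 9.880 g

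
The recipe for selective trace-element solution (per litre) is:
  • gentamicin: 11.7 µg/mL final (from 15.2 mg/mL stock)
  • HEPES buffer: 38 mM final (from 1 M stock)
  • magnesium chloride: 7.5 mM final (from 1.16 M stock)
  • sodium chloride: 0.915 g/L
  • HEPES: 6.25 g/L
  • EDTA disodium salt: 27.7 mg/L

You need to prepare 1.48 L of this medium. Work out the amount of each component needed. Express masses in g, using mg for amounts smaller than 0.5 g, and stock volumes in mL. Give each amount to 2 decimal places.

gentamicin 1.14 mL; HEPES buffer 56.24 mL; magnesium chloride 9.57 mL; sodium chloride 1.35 g; HEPES 9.25 g; EDTA disodium salt 41.00 mg

Working volume: 1.48 L.
gentamicin: C1V1 = C2V2 → 11.7 µg/mL × 1480 mL ÷ 15200 µg/mL = 1.14 mL
HEPES buffer: V = C2·V2/C1 = 38 mM × 1480 mL ÷ 1000 mM = 56.24 mL
magnesium chloride: C1V1 = C2V2 → 7.5 mM × 1480 mL ÷ 1160 mM = 9.57 mL
sodium chloride: 0.915 g/L × 1.48 L = 1.35 g
HEPES: 6.25 g/L × 1.48 L = 9.25 g
EDTA disodium salt: 27.7 mg/L × 1.48 L = 41.00 mg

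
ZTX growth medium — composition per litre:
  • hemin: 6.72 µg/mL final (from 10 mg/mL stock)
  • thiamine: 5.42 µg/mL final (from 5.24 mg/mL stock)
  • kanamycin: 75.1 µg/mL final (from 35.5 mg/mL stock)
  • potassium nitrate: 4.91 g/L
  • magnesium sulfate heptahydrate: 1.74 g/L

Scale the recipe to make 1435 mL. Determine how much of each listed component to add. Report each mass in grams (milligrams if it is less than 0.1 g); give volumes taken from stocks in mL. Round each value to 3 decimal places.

hemin 0.964 mL; thiamine 1.484 mL; kanamycin 3.036 mL; potassium nitrate 7.046 g; magnesium sulfate heptahydrate 2.497 g

Target volume = 1435 mL = 1.435 L.
hemin: dilute stock: 6.72 µg/mL × 1435 mL ÷ 10000 µg/mL = 0.964 mL
thiamine: dilute stock: 5.42 µg/mL × 1435 mL ÷ 5240 µg/mL = 1.484 mL
kanamycin: C1V1 = C2V2 → 75.1 µg/mL × 1435 mL ÷ 35500 µg/mL = 3.036 mL
potassium nitrate: 4.91 g/L × 1.435 L = 7.046 g
magnesium sulfate heptahydrate: 1.74 g/L × 1.435 L = 2.497 g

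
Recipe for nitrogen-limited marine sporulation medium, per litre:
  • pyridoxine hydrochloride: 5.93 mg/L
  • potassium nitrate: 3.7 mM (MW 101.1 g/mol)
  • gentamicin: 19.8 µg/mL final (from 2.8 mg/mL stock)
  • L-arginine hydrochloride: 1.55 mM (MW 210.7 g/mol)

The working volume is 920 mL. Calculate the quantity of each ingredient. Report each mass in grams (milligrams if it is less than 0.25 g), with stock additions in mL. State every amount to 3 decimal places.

pyridoxine hydrochloride 5.456 mg; potassium nitrate 0.344 g; gentamicin 6.506 mL; L-arginine hydrochloride 0.300 g

Scale factor relative to 1 L: 0.92.
pyridoxine hydrochloride: 5.93 mg/L × 0.92 L = 5.456 mg
potassium nitrate: 3.7 mmol/L × 101.1 g/mol × 0.92 L ÷ 1000 = 0.344 g
gentamicin: dilute stock: 19.8 µg/mL × 920 mL ÷ 2800 µg/mL = 6.506 mL
L-arginine hydrochloride: 1.55 mmol/L × 210.7 g/mol × 0.92 L ÷ 1000 = 0.300 g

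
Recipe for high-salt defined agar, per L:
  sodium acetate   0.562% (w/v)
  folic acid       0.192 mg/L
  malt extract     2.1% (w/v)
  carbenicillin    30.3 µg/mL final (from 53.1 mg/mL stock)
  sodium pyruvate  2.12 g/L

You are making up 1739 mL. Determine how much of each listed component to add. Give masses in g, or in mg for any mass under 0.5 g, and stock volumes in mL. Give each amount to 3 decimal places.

sodium acetate 9.773 g; folic acid 0.334 mg; malt extract 36.519 g; carbenicillin 0.992 mL; sodium pyruvate 3.687 g

Target volume = 1739 mL = 1.739 L.
sodium acetate: 0.562 g per 100 mL × 1739 mL ÷ 100 = 9.773 g
folic acid: 0.192 mg/L × 1.739 L = 0.334 mg
malt extract: 2.1 g per 100 mL × 1739 mL ÷ 100 = 36.519 g
carbenicillin: C1V1 = C2V2 → 30.3 µg/mL × 1739 mL ÷ 53100 µg/mL = 0.992 mL
sodium pyruvate: 2.12 g/L × 1.739 L = 3.687 g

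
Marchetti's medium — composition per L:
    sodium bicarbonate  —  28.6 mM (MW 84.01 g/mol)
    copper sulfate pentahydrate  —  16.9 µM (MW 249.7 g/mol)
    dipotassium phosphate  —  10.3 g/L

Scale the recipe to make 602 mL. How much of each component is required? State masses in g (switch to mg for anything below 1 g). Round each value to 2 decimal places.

sodium bicarbonate 1.45 g; copper sulfate pentahydrate 2.54 mg; dipotassium phosphate 6.20 g

Working volume: 602 mL = 0.602 L.
sodium bicarbonate: 28.6 mmol/L × 84.01 g/mol × 0.602 L ÷ 1000 = 1.45 g
copper sulfate pentahydrate: 16.9 µmol/L × 249.7 g/mol × 0.602 L ÷ 1000 = 2.54 mg
dipotassium phosphate: 10.3 g/L × 0.602 L = 6.20 g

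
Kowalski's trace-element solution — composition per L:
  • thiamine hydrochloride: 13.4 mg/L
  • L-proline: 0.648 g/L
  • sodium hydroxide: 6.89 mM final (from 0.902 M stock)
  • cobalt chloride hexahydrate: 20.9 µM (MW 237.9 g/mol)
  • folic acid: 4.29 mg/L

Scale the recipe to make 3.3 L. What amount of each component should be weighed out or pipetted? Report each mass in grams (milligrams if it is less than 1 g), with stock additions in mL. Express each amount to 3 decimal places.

Scale factor relative to 1 L: 3.3.
thiamine hydrochloride: 13.4 mg/L × 3.3 L = 44.220 mg
L-proline: 0.648 g/L × 3.3 L = 2.138 g
sodium hydroxide: C1V1 = C2V2 → 6.89 mM × 3300 mL ÷ 902 mM = 25.207 mL
cobalt chloride hexahydrate: 20.9 µmol/L × 237.9 g/mol × 3.3 L ÷ 1000 = 16.408 mg
folic acid: 4.29 mg/L × 3.3 L = 14.157 mg

thiamine hydrochloride 44.220 mg; L-proline 2.138 g; sodium hydroxide 25.207 mL; cobalt chloride hexahydrate 16.408 mg; folic acid 14.157 mg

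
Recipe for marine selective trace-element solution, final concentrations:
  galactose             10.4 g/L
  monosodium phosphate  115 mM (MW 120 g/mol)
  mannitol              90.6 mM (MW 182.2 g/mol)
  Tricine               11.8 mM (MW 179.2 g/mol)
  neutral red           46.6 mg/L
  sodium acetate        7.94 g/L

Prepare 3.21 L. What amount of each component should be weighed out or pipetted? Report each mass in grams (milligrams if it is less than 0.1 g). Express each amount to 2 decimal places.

galactose 33.38 g; monosodium phosphate 44.30 g; mannitol 52.99 g; Tricine 6.79 g; neutral red 0.15 g; sodium acetate 25.49 g

Working volume: 3.21 L.
galactose: 10.4 g/L × 3.21 L = 33.38 g
monosodium phosphate: 115 mmol/L × 120 g/mol × 3.21 L ÷ 1000 = 44.30 g
mannitol: 90.6 mmol/L × 182.2 g/mol × 3.21 L ÷ 1000 = 52.99 g
Tricine: 11.8 mmol/L × 179.2 g/mol × 3.21 L ÷ 1000 = 6.79 g
neutral red: 46.6 mg/L × 3.21 L = 149.586 mg = 0.15 g
sodium acetate: 7.94 g/L × 3.21 L = 25.49 g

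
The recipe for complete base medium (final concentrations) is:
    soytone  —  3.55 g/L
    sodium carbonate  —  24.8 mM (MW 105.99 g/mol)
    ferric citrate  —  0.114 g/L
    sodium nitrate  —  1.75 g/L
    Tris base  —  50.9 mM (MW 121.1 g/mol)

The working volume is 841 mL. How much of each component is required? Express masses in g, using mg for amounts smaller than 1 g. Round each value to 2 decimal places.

Target volume = 841 mL = 0.841 L.
soytone: 3.55 g/L × 0.841 L = 2.99 g
sodium carbonate: 24.8 mmol/L × 105.99 g/mol × 0.841 L ÷ 1000 = 2.21 g
ferric citrate: 0.114 g/L × 0.841 L = 0.095874 g = 95.87 mg
sodium nitrate: 1.75 g/L × 0.841 L = 1.47 g
Tris base: 50.9 mmol/L × 121.1 g/mol × 0.841 L ÷ 1000 = 5.18 g

soytone 2.99 g; sodium carbonate 2.21 g; ferric citrate 95.87 mg; sodium nitrate 1.47 g; Tris base 5.18 g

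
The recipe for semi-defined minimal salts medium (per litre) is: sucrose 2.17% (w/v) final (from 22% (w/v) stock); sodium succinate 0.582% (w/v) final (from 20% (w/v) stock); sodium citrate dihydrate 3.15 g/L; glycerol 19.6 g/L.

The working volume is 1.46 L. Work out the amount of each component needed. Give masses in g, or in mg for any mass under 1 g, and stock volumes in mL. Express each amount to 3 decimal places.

sucrose 144.009 mL; sodium succinate 42.486 mL; sodium citrate dihydrate 4.599 g; glycerol 28.616 g

Working volume: 1.46 L.
sucrose: dilute stock: 2.17% ÷ 22% × 1460 mL = 144.009 mL
sodium succinate: dilute stock: 0.582% ÷ 20% × 1460 mL = 42.486 mL
sodium citrate dihydrate: 3.15 g/L × 1.46 L = 4.599 g
glycerol: 19.6 g/L × 1.46 L = 28.616 g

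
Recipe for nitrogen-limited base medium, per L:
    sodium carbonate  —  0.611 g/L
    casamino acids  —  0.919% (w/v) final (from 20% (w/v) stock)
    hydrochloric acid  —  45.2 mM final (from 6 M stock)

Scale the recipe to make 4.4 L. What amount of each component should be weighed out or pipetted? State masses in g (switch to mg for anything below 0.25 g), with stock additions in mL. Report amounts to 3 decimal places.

sodium carbonate 2.688 g; casamino acids 202.180 mL; hydrochloric acid 33.147 mL

Working volume: 4.4 L.
sodium carbonate: 0.611 g/L × 4.4 L = 2.688 g
casamino acids: C1V1 = C2V2 → 0.919% ÷ 20% × 4400 mL = 202.180 mL
hydrochloric acid: V = C2·V2/C1 = 45.2 mM × 4400 mL ÷ 6000 mM = 33.147 mL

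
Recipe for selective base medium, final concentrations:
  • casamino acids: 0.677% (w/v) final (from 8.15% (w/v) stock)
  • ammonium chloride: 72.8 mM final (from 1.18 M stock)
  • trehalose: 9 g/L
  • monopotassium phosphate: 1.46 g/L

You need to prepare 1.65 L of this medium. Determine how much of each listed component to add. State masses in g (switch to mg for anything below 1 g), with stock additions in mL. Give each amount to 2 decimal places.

casamino acids 137.06 mL; ammonium chloride 101.80 mL; trehalose 14.85 g; monopotassium phosphate 2.41 g

Working volume: 1.65 L.
casamino acids: dilute stock: 0.677% ÷ 8.15% × 1650 mL = 137.06 mL
ammonium chloride: C1V1 = C2V2 → 72.8 mM × 1650 mL ÷ 1180 mM = 101.80 mL
trehalose: 9 g/L × 1.65 L = 14.85 g
monopotassium phosphate: 1.46 g/L × 1.65 L = 2.41 g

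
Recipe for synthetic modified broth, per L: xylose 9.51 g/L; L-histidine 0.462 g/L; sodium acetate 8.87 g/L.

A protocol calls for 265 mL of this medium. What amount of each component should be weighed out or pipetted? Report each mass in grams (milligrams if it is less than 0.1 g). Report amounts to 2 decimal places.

Working volume: 265 mL = 0.265 L.
xylose: 9.51 g/L × 0.265 L = 2.52 g
L-histidine: 0.462 g/L × 0.265 L = 0.12 g
sodium acetate: 8.87 g/L × 0.265 L = 2.35 g

xylose 2.52 g; L-histidine 0.12 g; sodium acetate 2.35 g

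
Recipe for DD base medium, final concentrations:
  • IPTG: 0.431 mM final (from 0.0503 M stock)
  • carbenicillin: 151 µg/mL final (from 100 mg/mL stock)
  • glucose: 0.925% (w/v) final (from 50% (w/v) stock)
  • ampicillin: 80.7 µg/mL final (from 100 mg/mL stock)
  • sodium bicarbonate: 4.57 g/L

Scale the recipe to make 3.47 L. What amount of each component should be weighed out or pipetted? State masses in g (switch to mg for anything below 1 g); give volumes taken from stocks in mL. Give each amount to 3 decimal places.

Working volume: 3.47 L.
IPTG: V = C2·V2/C1 = 0.431 mM × 3470 mL ÷ 50.3 mM = 29.733 mL
carbenicillin: dilute stock: 151 µg/mL × 3470 mL ÷ 100000 µg/mL = 5.240 mL
glucose: dilute stock: 0.925% ÷ 50% × 3470 mL = 64.195 mL
ampicillin: dilute stock: 80.7 µg/mL × 3470 mL ÷ 100000 µg/mL = 2.800 mL
sodium bicarbonate: 4.57 g/L × 3.47 L = 15.858 g

IPTG 29.733 mL; carbenicillin 5.240 mL; glucose 64.195 mL; ampicillin 2.800 mL; sodium bicarbonate 15.858 g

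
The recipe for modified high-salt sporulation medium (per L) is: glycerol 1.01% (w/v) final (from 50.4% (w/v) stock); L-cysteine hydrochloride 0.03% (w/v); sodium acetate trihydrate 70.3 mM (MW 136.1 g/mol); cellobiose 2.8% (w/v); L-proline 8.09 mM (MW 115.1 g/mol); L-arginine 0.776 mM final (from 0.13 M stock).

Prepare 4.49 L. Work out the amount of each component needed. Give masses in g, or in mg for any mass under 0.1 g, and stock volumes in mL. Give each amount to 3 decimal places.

glycerol 89.978 mL; L-cysteine hydrochloride 1.347 g; sodium acetate trihydrate 42.960 g; cellobiose 125.720 g; L-proline 4.181 g; L-arginine 26.802 mL

Scale factor relative to 1 L: 4.49.
glycerol: C1V1 = C2V2 → 1.01% ÷ 50.4% × 4490 mL = 89.978 mL
L-cysteine hydrochloride: 0.03% w/v = 0.3 g/L → 0.3 × 4.49 L = 1.347 g
sodium acetate trihydrate: 70.3 mmol/L × 136.1 g/mol × 4.49 L ÷ 1000 = 42.960 g
cellobiose: 2.8 g per 100 mL × 4490 mL ÷ 100 = 125.720 g
L-proline: 8.09 mmol/L × 115.1 g/mol × 4.49 L ÷ 1000 = 4.181 g
L-arginine: V = C2·V2/C1 = 0.776 mM × 4490 mL ÷ 130 mM = 26.802 mL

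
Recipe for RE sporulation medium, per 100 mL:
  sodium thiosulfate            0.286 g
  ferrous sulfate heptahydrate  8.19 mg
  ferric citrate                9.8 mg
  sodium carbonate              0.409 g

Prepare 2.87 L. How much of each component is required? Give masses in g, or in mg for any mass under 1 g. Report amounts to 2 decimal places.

sodium thiosulfate 8.21 g; ferrous sulfate heptahydrate 235.05 mg; ferric citrate 281.26 mg; sodium carbonate 11.74 g

Scale factor = 2870 mL / 100 mL = 28.7.
sodium thiosulfate: 0.286 g × (2870 mL / 100 mL) = 8.21 g
ferrous sulfate heptahydrate: 8.19 mg × (2870 mL / 100 mL) = 235.05 mg
ferric citrate: 9.8 mg × (2870 mL / 100 mL) = 281.26 mg
sodium carbonate: 0.409 g × (2870 mL / 100 mL) = 11.74 g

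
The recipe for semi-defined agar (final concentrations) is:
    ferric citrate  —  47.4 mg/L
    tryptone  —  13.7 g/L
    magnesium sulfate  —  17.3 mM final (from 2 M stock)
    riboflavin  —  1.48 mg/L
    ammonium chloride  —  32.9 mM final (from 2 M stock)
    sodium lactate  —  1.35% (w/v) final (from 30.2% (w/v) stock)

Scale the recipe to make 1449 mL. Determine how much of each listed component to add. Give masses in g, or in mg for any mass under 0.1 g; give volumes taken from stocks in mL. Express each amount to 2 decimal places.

ferric citrate 68.68 mg; tryptone 19.85 g; magnesium sulfate 12.53 mL; riboflavin 2.14 mg; ammonium chloride 23.84 mL; sodium lactate 64.77 mL

Scale factor relative to 1 L: 1.449.
ferric citrate: 47.4 mg/L × 1.449 L = 68.68 mg
tryptone: 13.7 g/L × 1.449 L = 19.85 g
magnesium sulfate: dilute stock: 17.3 mM × 1449 mL ÷ 2000 mM = 12.53 mL
riboflavin: 1.48 mg/L × 1.449 L = 2.14 mg
ammonium chloride: V = C2·V2/C1 = 32.9 mM × 1449 mL ÷ 2000 mM = 23.84 mL
sodium lactate: dilute stock: 1.35% ÷ 30.2% × 1449 mL = 64.77 mL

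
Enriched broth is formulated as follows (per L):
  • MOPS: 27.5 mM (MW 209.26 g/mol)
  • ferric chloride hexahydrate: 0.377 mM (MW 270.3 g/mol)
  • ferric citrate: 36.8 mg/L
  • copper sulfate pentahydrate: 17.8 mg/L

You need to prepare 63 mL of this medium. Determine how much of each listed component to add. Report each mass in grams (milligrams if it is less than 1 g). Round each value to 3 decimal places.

MOPS 362.543 mg; ferric chloride hexahydrate 6.420 mg; ferric citrate 2.318 mg; copper sulfate pentahydrate 1.121 mg

Working volume: 63 mL = 0.063 L.
MOPS: 27.5 mmol/L × 209.26 mg/mmol × 0.063 L = 362.543 mg
ferric chloride hexahydrate: 0.377 mmol/L × 270.3 mg/mmol × 0.063 L = 6.420 mg
ferric citrate: 36.8 mg/L × 0.063 L = 2.318 mg
copper sulfate pentahydrate: 17.8 mg/L × 0.063 L = 1.121 mg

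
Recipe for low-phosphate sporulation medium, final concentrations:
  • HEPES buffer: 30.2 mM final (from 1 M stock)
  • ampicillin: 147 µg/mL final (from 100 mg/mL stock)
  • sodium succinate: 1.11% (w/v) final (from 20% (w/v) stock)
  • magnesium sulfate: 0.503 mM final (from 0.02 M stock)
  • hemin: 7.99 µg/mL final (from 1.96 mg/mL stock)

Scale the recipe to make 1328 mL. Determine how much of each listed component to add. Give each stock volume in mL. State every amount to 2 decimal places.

HEPES buffer 40.11 mL; ampicillin 1.95 mL; sodium succinate 73.70 mL; magnesium sulfate 33.40 mL; hemin 5.41 mL

Target volume = 1328 mL = 1.328 L.
HEPES buffer: C1V1 = C2V2 → 30.2 mM × 1328 mL ÷ 1000 mM = 40.11 mL
ampicillin: V = C2·V2/C1 = 147 µg/mL × 1328 mL ÷ 100000 µg/mL = 1.95 mL
sodium succinate: V = C2·V2/C1 = 1.11% ÷ 20% × 1328 mL = 73.70 mL
magnesium sulfate: V = C2·V2/C1 = 0.503 mM × 1328 mL ÷ 20 mM = 33.40 mL
hemin: V = C2·V2/C1 = 7.99 µg/mL × 1328 mL ÷ 1960 µg/mL = 5.41 mL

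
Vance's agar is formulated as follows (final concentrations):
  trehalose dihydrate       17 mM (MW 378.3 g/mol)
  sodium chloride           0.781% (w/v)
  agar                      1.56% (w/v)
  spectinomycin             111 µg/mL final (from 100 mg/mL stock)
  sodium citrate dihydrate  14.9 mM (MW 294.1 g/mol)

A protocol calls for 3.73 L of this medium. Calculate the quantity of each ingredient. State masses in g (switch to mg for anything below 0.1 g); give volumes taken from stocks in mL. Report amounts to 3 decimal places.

Scale factor relative to 1 L: 3.73.
trehalose dihydrate: 17 mmol/L × 378.3 g/mol × 3.73 L ÷ 1000 = 23.988 g
sodium chloride: 0.781% w/v = 7.81 g/L → 7.81 × 3.73 L = 29.131 g
agar: 1.56% w/v = 15.6 g/L → 15.6 × 3.73 L = 58.188 g
spectinomycin: dilute stock: 111 µg/mL × 3730 mL ÷ 100000 µg/mL = 4.140 mL
sodium citrate dihydrate: 14.9 mmol/L × 294.1 g/mol × 3.73 L ÷ 1000 = 16.345 g

trehalose dihydrate 23.988 g; sodium chloride 29.131 g; agar 58.188 g; spectinomycin 4.140 mL; sodium citrate dihydrate 16.345 g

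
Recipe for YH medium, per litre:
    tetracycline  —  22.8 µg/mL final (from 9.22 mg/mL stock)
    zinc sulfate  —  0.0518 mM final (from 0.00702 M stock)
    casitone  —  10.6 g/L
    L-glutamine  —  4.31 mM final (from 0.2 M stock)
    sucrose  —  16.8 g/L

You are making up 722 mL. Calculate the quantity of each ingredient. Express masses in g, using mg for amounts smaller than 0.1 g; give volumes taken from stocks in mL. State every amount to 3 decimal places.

Scale factor relative to 1 L: 0.722.
tetracycline: C1V1 = C2V2 → 22.8 µg/mL × 722 mL ÷ 9220 µg/mL = 1.785 mL
zinc sulfate: C1V1 = C2V2 → 0.0518 mM × 722 mL ÷ 7.02 mM = 5.328 mL
casitone: 10.6 g/L × 0.722 L = 7.653 g
L-glutamine: C1V1 = C2V2 → 4.31 mM × 722 mL ÷ 200 mM = 15.559 mL
sucrose: 16.8 g/L × 0.722 L = 12.130 g

tetracycline 1.785 mL; zinc sulfate 5.328 mL; casitone 7.653 g; L-glutamine 15.559 mL; sucrose 12.130 g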